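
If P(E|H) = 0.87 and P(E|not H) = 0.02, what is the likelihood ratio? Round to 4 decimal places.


Likelihood ratio = P(E|H) / P(E|not H)
= 0.87 / 0.02
= 43.5

43.5


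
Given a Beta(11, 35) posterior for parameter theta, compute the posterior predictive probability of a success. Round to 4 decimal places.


For a Beta-Bernoulli model, the predictive probability is the mean:
P(success) = 11/(11+35) = 11/46 = 0.2391

0.2391


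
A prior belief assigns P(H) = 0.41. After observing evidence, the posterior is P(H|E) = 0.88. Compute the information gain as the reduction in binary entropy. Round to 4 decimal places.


H(prior) = -0.41*log2(0.41) - 0.59*log2(0.59)
= 0.9765
H(post) = -0.88*log2(0.88) - 0.12*log2(0.12)
= 0.5294
IG = 0.9765 - 0.5294 = 0.4471

0.4471


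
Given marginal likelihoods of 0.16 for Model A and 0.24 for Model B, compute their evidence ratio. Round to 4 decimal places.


Ratio = ML(A) / ML(B) = 0.16/0.24
= 0.6667

0.6667


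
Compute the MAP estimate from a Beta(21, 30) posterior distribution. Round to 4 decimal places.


MAP = mode of Beta distribution
= (alpha - 1)/(alpha + beta - 2)
= (21-1)/(21+30-2)
= 20/49 = 0.4082

0.4082


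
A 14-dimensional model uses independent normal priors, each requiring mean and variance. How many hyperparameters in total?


Per parameter: 2 (mean and variance).
Total = 14 * 2 = 28

28


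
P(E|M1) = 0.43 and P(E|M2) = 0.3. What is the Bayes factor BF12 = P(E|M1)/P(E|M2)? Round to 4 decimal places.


Bayes factor BF12 = P(E|M1) / P(E|M2)
= 0.43 / 0.3
= 1.4333

1.4333


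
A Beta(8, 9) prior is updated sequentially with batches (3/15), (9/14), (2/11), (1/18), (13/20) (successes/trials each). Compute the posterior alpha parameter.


Sequential conjugate updating is equivalent to a single batch update.
Total successes across all batches = 28
alpha_posterior = alpha_prior + total_successes = 8 + 28
= 36

36


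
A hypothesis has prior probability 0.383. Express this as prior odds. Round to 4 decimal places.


Odds = P(H) / P(not H) = 0.383 / 0.617
= 0.6207

0.6207


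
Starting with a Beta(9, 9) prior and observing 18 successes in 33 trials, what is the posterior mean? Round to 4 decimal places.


Posterior parameters: alpha = 9 + 18 = 27
beta = 9 + 15 = 24
Posterior mean = alpha / (alpha + beta) = 27 / 51
= 0.5294

0.5294


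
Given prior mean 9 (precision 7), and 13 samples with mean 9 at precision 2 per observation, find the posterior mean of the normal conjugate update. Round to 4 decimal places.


The posterior mean is a precision-weighted average of prior and data.
Post. prec. = 7 + 26 = 33
Post. mean = (63 + 234)/33 = 297/33 = 9.0

9.0


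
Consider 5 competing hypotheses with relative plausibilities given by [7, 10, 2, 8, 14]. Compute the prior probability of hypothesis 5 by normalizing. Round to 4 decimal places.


Sum of weights = 7 + 10 + 2 + 8 + 14 = 41
Normalized prior for H5 = 14 / 41
= 0.3415

0.3415


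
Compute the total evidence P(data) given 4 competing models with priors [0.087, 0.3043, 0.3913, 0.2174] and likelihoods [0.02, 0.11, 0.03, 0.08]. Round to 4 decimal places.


Marginal likelihood = sum P(model_i) * P(data|model_i)
Model 1: 0.087 * 0.02 = 0.0017
Model 2: 0.3043 * 0.11 = 0.0335
Model 3: 0.3913 * 0.03 = 0.0117
Model 4: 0.2174 * 0.08 = 0.0174
Total = 0.0643

0.0643


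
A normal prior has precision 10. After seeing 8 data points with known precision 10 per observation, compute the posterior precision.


In the conjugate normal model, precisions add:
tau_posterior = tau_prior + n * tau_data
= 10 + 8*10 = 90

90


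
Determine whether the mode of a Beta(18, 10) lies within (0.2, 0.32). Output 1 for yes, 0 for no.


First find the mode: (a-1)/(a+b-2) = 0.6538
Is 0.6538 in (0.2, 0.32)? 0

0


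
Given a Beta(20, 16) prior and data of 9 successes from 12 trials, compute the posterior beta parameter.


Number of failures = 12 - 9 = 3
Posterior beta = 16 + 3 = 19

19


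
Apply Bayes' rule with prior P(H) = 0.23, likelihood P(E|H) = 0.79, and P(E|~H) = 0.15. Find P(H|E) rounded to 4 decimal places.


Step 1: Compute marginal P(E) = P(E|H)P(H) + P(E|~H)P(~H)
= 0.79*0.23 + 0.15*0.77 = 0.2972
Step 2: P(H|E) = P(E|H)P(H)/P(E) = 0.1817/0.2972
= 0.6114

0.6114


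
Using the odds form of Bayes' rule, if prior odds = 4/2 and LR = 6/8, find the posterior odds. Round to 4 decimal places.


Bayes' rule in odds form: posterior odds = prior odds * LR
= (4 * 6) / (2 * 8)
= 24/16 = 1.5

1.5


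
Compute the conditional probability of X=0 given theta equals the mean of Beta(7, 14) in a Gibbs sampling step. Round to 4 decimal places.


Mean of Beta(7, 14) = 0.3333
P(X=0 | theta=0.3333) = 0.6667

0.6667


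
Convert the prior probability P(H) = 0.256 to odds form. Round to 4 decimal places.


P(not H) = 1 - 0.256 = 0.744
Odds = 0.256 / 0.744 = 0.3441

0.3441


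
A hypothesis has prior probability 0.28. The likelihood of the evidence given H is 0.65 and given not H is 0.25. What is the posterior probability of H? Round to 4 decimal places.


Using Bayes' theorem:
P(E) = 0.28 * 0.65 + 0.72 * 0.25
P(E) = 0.362
P(H|E) = (0.28 * 0.65) / 0.362 = 0.5028

0.5028


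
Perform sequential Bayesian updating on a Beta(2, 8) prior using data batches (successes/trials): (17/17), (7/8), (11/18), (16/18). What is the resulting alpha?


Accumulate successes: 51
Posterior alpha = prior alpha + sum of successes
= 2 + 51 = 53

53


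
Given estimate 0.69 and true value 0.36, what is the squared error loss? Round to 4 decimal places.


Squared error = (estimate - true)^2
Difference = 0.33
Loss = 0.33^2 = 0.1089

0.1089


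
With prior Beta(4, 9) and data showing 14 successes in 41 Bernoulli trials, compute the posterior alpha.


Conjugate update: alpha_posterior = alpha_prior + k
= 4 + 14 = 18

18


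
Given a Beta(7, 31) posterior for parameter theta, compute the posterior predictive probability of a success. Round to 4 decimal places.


For a Beta-Bernoulli model, the predictive probability is the mean:
P(success) = 7/(7+31) = 7/38 = 0.1842

0.1842


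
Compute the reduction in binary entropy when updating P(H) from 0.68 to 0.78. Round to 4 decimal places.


H_before = -p*log2(p) - (1-p)*log2(1-p) for p=0.68: 0.9044
H_after for p=0.78: 0.7602
Reduction = 0.9044 - 0.7602 = 0.1442

0.1442


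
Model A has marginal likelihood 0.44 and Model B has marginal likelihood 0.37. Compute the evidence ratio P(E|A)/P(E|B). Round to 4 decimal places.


Evidence ratio = P(E|A) / P(E|B)
= 0.44 / 0.37
= 1.1892

1.1892


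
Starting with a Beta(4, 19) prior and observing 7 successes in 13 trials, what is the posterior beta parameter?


Posterior beta = prior beta + failures
Failures = 13 - 7 = 6
beta_post = 19 + 6 = 25

25


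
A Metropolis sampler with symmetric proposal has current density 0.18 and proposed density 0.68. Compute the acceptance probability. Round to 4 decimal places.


For symmetric proposals, acceptance = min(1, pi(x*)/pi(x))
= min(1, 0.68/0.18)
= min(1, 3.7778) = 1.0

1.0


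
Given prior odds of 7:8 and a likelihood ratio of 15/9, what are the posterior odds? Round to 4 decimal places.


Posterior odds = prior odds * LR
Prior odds = 7/8 = 0.875
LR = 15/9 = 1.6667
Posterior odds = 0.875 * 1.6667 = 1.4583

1.4583


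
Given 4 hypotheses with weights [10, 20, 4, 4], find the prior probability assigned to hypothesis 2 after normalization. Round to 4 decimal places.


To normalize, divide each weight by the sum of all weights.
Sum = 38
Prior(H2) = 20/38 = 0.5263

0.5263


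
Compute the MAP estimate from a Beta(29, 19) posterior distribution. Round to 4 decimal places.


MAP = mode of Beta distribution
= (alpha - 1)/(alpha + beta - 2)
= (29-1)/(29+19-2)
= 28/46 = 0.6087

0.6087


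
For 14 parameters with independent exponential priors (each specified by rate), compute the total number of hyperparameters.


A exponential prior has 1 hyperparameter per parameter.
Total = 14 * 1 = 14

14


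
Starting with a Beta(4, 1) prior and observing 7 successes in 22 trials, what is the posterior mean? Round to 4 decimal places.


Posterior parameters: alpha = 4 + 7 = 11
beta = 1 + 15 = 16
Posterior mean = alpha / (alpha + beta) = 11 / 27
= 0.4074

0.4074


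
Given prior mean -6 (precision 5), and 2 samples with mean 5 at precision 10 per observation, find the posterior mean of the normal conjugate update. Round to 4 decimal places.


The posterior mean is a precision-weighted average of prior and data.
Post. prec. = 5 + 20 = 25
Post. mean = (-30 + 100)/25 = 70/25 = 2.8

2.8


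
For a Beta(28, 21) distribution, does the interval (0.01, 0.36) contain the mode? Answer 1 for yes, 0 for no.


Mode of Beta(a,b) = (a-1)/(a+b-2)
= (28-1)/(28+21-2) = 0.5745
Check: 0.01 <= 0.5745 <= 0.36?
Result: 0

0


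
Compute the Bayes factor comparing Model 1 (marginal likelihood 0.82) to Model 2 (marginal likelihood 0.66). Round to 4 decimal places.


BF12 = marginal likelihood of M1 / marginal likelihood of M2
= 0.82/0.66
= 1.2424

1.2424


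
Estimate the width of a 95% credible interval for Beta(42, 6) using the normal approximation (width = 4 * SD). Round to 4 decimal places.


For Beta(a,b): Var = ab/((a+b)^2(a+b+1))
Var = 0.0022, SD = 0.0472
Approximate 95% CI width = 4 * 0.0472 = 0.189

0.189


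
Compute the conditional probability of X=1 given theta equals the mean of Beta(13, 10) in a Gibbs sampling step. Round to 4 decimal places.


Mean of Beta(13, 10) = 0.5652
P(X=1 | theta=0.5652) = 0.5652

0.5652


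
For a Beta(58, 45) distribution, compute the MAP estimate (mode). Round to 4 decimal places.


MAP = mode = (a-1)/(a+b-2)
= (58-1)/(58+45-2)
= 57/101 = 0.5644

0.5644


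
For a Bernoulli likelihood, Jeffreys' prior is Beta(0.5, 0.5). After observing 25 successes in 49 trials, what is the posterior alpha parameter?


Jeffreys' prior for Bernoulli is Beta(0.5, 0.5).
Posterior is Beta(0.5 + k, 0.5 + n - k).
Posterior alpha = 0.5 + k = 0.5 + 25 = 25.5

25.5


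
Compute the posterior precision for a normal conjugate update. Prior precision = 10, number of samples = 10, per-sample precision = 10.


tau_post = tau_0 + n * tau
= 10 + 10 * 10 = 110

110


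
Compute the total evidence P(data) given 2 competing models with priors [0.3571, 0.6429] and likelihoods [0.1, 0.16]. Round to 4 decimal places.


Marginal likelihood = sum P(model_i) * P(data|model_i)
Model 1: 0.3571 * 0.1 = 0.0357
Model 2: 0.6429 * 0.16 = 0.1029
Total = 0.1386

0.1386


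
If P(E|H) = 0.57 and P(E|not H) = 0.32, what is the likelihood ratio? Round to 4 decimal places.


Likelihood ratio = P(E|H) / P(E|not H)
= 0.57 / 0.32
= 1.7812

1.7812


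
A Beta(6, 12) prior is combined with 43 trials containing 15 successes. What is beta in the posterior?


In conjugate updating:
beta_posterior = beta_prior + (n - k)
= 12 + (43 - 15)
= 12 + 28 = 40

40


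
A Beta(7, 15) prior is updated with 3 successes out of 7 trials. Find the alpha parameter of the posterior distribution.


In the Beta-Binomial conjugate update:
alpha_post = alpha_prior + successes
= 7 + 3
= 10

10


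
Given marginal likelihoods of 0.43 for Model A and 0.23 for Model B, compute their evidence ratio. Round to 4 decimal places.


Ratio = ML(A) / ML(B) = 0.43/0.23
= 1.8696

1.8696


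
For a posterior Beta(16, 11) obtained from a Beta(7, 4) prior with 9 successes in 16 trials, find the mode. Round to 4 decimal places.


Mode = (alpha - 1) / (alpha + beta - 2)
= 15 / 25
= 0.6

0.6


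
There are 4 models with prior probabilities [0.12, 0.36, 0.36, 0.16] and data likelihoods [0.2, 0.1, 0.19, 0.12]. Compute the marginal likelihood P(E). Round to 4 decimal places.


P(E) = sum over models of P(M_i) * P(E|M_i)
= 0.12*0.2 + 0.36*0.1 + 0.36*0.19 + 0.16*0.12
= 0.1476

0.1476


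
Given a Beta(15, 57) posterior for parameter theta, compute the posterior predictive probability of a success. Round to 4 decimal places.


For a Beta-Bernoulli model, the predictive probability is the mean:
P(success) = 15/(15+57) = 15/72 = 0.2083

0.2083


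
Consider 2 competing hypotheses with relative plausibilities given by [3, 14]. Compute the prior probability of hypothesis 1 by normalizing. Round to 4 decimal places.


Sum of weights = 3 + 14 = 17
Normalized prior for H1 = 3 / 17
= 0.1765

0.1765


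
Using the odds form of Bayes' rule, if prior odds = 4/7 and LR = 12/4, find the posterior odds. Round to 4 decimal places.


Bayes' rule in odds form: posterior odds = prior odds * LR
= (4 * 12) / (7 * 4)
= 48/28 = 1.7143

1.7143


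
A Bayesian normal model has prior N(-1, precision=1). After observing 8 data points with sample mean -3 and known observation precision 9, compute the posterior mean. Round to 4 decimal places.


Posterior mean = (prior_precision * prior_mean + n * data_precision * data_mean) / (prior_precision + n * data_precision)
Numerator = 1*-1 + 8*9*-3 = -217
Denominator = 1 + 8*9 = 73
Posterior mean = -2.9726

-2.9726


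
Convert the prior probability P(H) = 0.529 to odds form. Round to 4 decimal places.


P(not H) = 1 - 0.529 = 0.471
Odds = 0.529 / 0.471 = 1.1231

1.1231


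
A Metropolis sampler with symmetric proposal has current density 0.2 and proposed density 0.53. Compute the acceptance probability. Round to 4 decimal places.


For symmetric proposals, acceptance = min(1, pi(x*)/pi(x))
= min(1, 0.53/0.2)
= min(1, 2.65) = 1.0

1.0


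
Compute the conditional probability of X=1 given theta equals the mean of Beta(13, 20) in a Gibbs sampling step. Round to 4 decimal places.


Mean of Beta(13, 20) = 0.3939
P(X=1 | theta=0.3939) = 0.3939

0.3939


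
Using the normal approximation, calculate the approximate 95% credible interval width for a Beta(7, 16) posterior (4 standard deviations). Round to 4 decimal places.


Var(Beta) = 7*16/(23^2 * 24) = 0.0088
SD = 0.0939
Width ~ 4*SD = 0.3757

0.3757


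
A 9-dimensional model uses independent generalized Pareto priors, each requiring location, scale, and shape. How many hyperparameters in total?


Per parameter: 3 (location, scale, and shape).
Total = 9 * 3 = 27

27


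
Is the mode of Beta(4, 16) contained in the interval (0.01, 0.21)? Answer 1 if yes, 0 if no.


Mode = (a-1)/(a+b-2) = 3/18 = 0.1667
Interval: (0.01, 0.21)
Contains mode? 1

1


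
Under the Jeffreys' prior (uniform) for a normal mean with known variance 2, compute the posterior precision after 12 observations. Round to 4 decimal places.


Prior precision = 0 (flat prior).
Post. prec. = 0 + n/var = 12/2 = 6.0

6.0


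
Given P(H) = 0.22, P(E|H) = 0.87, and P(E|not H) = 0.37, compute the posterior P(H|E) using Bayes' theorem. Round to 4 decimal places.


By Bayes' theorem: P(H|E) = P(E|H)*P(H) / P(E)
P(E) = P(E|H)*P(H) + P(E|not H)*P(not H)
P(E) = 0.87*0.22 + 0.37*0.78 = 0.48
P(H|E) = 0.87*0.22 / 0.48 = 0.3987

0.3987


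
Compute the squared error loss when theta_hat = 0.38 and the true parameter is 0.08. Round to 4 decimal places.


L = (theta_hat - theta_true)^2
= (0.38 - 0.08)^2
= 0.3^2 = 0.09

0.09


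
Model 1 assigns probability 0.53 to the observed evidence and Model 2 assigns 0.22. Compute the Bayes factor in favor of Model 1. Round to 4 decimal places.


BF = P(data|M1) / P(data|M2)
= 0.53 / 0.22 = 2.4091

2.4091


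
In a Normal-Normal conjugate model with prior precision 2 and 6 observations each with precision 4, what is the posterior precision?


Posterior precision = prior precision + n * observation precision
= 2 + 6 * 4
= 2 + 24 = 26

26


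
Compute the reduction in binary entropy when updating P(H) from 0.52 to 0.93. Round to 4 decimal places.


H_before = -p*log2(p) - (1-p)*log2(1-p) for p=0.52: 0.9988
H_after for p=0.93: 0.3659
Reduction = 0.9988 - 0.3659 = 0.6329

0.6329


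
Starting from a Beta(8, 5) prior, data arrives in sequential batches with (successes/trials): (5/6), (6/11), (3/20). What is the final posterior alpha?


In sequential Bayesian updating, we sum all successes.
Total successes = 14
Final alpha = 8 + 14 = 22

22


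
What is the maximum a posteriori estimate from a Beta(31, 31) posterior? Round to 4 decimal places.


The MAP estimate equals the mode of the distribution.
Mode of Beta(a,b) = (a-1)/(a+b-2)
= 30/60
= 0.5

0.5


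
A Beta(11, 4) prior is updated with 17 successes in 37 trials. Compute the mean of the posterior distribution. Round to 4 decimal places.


After update: Beta(28, 24)
Mean = 28 / (28 + 24) = 28 / 52
= 0.5385

0.5385


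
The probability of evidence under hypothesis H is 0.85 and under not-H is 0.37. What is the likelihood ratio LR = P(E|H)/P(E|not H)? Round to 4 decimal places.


LR = 0.85 / 0.37
= 2.2973

2.2973


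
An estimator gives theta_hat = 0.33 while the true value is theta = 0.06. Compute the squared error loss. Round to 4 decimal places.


The squared error loss is (theta_hat - theta)^2
= (0.33 - 0.06)^2
= (0.27)^2 = 0.0729

0.0729


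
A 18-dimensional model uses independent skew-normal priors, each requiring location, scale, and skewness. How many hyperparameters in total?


Per parameter: 3 (location, scale, and skewness).
Total = 18 * 3 = 54

54


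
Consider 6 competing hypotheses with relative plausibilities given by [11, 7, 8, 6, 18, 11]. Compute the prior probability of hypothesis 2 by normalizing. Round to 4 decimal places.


Sum of weights = 11 + 7 + 8 + 6 + 18 + 11 = 61
Normalized prior for H2 = 7 / 61
= 0.1148

0.1148


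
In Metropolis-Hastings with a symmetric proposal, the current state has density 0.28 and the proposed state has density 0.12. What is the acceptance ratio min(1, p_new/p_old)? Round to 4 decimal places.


Ratio = p_new / p_old = 0.12 / 0.28 = 0.4286
Acceptance = min(1, 0.4286) = 0.4286

0.4286


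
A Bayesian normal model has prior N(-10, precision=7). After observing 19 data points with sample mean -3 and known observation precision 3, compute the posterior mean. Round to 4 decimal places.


Posterior mean = (prior_precision * prior_mean + n * data_precision * data_mean) / (prior_precision + n * data_precision)
Numerator = 7*-10 + 19*3*-3 = -241
Denominator = 7 + 19*3 = 64
Posterior mean = -3.7656

-3.7656


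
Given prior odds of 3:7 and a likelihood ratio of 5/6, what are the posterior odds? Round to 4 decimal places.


Posterior odds = prior odds * LR
Prior odds = 3/7 = 0.4286
LR = 5/6 = 0.8333
Posterior odds = 0.4286 * 0.8333 = 0.3571

0.3571


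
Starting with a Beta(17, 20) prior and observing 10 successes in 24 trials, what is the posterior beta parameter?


Posterior beta = prior beta + failures
Failures = 24 - 10 = 14
beta_post = 20 + 14 = 34

34


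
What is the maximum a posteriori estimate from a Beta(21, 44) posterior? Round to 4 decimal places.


The MAP estimate equals the mode of the distribution.
Mode of Beta(a,b) = (a-1)/(a+b-2)
= 20/63
= 0.3175

0.3175


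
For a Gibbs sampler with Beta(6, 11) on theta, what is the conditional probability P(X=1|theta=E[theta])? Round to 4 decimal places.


E[theta] = 6/(6+11) = 0.3529
P(X=1|theta) = theta = 0.3529

0.3529


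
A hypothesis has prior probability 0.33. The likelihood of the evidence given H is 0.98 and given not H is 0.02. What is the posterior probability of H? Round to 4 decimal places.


Using Bayes' theorem:
P(E) = 0.33 * 0.98 + 0.67 * 0.02
P(E) = 0.3368
P(H|E) = (0.33 * 0.98) / 0.3368 = 0.9602

0.9602


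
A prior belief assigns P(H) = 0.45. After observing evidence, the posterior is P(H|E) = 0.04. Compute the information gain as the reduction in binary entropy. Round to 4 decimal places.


H(prior) = -0.45*log2(0.45) - 0.55*log2(0.55)
= 0.9928
H(post) = -0.04*log2(0.04) - 0.96*log2(0.96)
= 0.2423
IG = 0.9928 - 0.2423 = 0.7505

0.7505


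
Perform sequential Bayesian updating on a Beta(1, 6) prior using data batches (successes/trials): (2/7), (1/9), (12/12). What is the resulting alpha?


Accumulate successes: 15
Posterior alpha = prior alpha + sum of successes
= 1 + 15 = 16

16


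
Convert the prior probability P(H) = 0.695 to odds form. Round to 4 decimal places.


P(not H) = 1 - 0.695 = 0.305
Odds = 0.695 / 0.305 = 2.2787

2.2787


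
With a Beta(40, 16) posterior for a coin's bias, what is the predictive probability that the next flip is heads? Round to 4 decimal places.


The predictive probability equals the posterior mean.
P(next = heads) = alpha / (alpha + beta)
= 40 / 56 = 0.7143

0.7143


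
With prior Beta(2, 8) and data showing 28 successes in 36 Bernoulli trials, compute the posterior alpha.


Conjugate update: alpha_posterior = alpha_prior + k
= 2 + 28 = 30

30


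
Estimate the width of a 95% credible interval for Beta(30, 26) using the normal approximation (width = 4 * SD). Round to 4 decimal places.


For Beta(a,b): Var = ab/((a+b)^2(a+b+1))
Var = 0.0044, SD = 0.0661
Approximate 95% CI width = 4 * 0.0661 = 0.2642

0.2642


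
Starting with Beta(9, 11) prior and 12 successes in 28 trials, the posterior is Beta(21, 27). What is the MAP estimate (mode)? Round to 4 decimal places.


The mode of Beta(a, b) when a > 1 and b > 1 is (a-1)/(a+b-2)
= (21 - 1) / (21 + 27 - 2)
= 20 / 46
= 0.4348

0.4348


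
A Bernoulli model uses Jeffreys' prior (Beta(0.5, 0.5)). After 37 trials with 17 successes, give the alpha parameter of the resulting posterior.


Posterior = Beta(prior_alpha + successes, prior_beta + failures)
= Beta(0.5 + 17, 0.5 + 20)
Posterior alpha = 0.5 + k = 0.5 + 17 = 17.5

17.5


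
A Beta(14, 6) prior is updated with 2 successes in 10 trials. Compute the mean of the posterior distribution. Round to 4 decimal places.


After update: Beta(16, 14)
Mean = 16 / (16 + 14) = 16 / 30
= 0.5333

0.5333


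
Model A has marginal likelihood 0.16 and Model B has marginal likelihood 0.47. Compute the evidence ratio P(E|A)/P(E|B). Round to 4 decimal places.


Evidence ratio = P(E|A) / P(E|B)
= 0.16 / 0.47
= 0.3404

0.3404


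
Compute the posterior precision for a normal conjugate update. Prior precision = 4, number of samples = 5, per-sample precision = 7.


tau_post = tau_0 + n * tau
= 4 + 5 * 7 = 39

39


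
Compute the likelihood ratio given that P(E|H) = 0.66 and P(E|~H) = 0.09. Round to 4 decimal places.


LR = P(E|H) / P(E|~H)
= 0.66 / 0.09 = 7.3333

7.3333


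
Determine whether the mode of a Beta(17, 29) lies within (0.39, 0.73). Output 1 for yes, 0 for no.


First find the mode: (a-1)/(a+b-2) = 0.3636
Is 0.3636 in (0.39, 0.73)? 0

0


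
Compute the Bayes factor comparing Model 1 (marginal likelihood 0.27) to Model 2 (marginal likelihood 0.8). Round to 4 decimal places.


BF12 = marginal likelihood of M1 / marginal likelihood of M2
= 0.27/0.8
= 0.3375

0.3375


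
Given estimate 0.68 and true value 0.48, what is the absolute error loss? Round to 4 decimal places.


Absolute error = |estimate - true|
= |0.2| = 0.2

0.2


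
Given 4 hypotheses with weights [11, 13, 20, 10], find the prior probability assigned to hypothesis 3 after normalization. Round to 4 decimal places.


To normalize, divide each weight by the sum of all weights.
Sum = 54
Prior(H3) = 20/54 = 0.3704

0.3704


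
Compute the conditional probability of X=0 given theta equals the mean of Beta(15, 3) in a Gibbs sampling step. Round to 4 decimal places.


Mean of Beta(15, 3) = 0.8333
P(X=0 | theta=0.8333) = 0.1667

0.1667


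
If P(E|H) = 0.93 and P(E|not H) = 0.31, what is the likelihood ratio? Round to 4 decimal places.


Likelihood ratio = P(E|H) / P(E|not H)
= 0.93 / 0.31
= 3.0

3.0


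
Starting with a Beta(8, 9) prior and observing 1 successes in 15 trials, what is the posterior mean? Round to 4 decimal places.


Posterior parameters: alpha = 8 + 1 = 9
beta = 9 + 14 = 23
Posterior mean = alpha / (alpha + beta) = 9 / 32
= 0.2812

0.2812


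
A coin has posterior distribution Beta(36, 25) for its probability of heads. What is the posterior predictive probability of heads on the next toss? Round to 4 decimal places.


Posterior predictive = E[theta] = alpha/(alpha+beta)
= 36/61
= 0.5902

0.5902


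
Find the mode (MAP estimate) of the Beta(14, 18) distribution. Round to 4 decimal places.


For Beta(a,b) with a,b > 1:
Mode = (a-1)/(a+b-2) = (14-1)/(32-2)
= 13/30 = 0.4333

0.4333


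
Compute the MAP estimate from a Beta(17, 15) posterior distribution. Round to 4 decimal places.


MAP = mode of Beta distribution
= (alpha - 1)/(alpha + beta - 2)
= (17-1)/(17+15-2)
= 16/30 = 0.5333

0.5333


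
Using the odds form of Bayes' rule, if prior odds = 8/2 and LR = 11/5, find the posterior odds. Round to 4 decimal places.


Bayes' rule in odds form: posterior odds = prior odds * LR
= (8 * 11) / (2 * 5)
= 88/10 = 8.8

8.8


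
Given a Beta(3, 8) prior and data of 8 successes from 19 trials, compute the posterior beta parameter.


Number of failures = 19 - 8 = 11
Posterior beta = 8 + 11 = 19

19


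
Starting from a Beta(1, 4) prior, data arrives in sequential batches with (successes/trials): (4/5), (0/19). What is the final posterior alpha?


In sequential Bayesian updating, we sum all successes.
Total successes = 4
Final alpha = 1 + 4 = 5

5


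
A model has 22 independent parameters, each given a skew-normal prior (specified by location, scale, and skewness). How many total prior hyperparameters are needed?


Each skew-normal prior needs 3 hyperparameters (location, scale, and skewness).
Total = 3 * 22 = 66

66


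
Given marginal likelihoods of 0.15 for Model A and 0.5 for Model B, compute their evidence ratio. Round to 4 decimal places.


Ratio = ML(A) / ML(B) = 0.15/0.5
= 0.3

0.3


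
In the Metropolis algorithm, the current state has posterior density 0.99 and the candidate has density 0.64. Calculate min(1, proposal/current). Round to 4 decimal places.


Ratio = 0.64/0.99 = 0.6465
Acceptance probability = min(1, 0.6465)
= 0.6465

0.6465


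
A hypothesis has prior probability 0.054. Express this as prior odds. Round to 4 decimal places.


Odds = P(H) / P(not H) = 0.054 / 0.946
= 0.0571

0.0571


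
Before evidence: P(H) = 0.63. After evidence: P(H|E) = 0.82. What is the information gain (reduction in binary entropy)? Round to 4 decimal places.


Prior entropy = 0.9507
Posterior entropy = 0.6801
Information gain = 0.9507 - 0.6801 = 0.2706

0.2706


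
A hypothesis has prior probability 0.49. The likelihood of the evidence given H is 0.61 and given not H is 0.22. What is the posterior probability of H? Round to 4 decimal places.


Using Bayes' theorem:
P(E) = 0.49 * 0.61 + 0.51 * 0.22
P(E) = 0.4111
P(H|E) = (0.49 * 0.61) / 0.4111 = 0.7271

0.7271


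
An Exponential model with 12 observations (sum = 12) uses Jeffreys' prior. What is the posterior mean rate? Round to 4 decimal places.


Posterior Gamma(12, 12)
E[lambda] = 12/12 = 1.0

1.0


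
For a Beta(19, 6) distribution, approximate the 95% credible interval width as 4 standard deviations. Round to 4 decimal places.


Variance of Beta(a,b) = ab / ((a+b)^2 * (a+b+1))
= 19*6 / ((25)^2 * 26)
= 0.007
SD = sqrt(0.007) = 0.0838
Width = 4 * SD = 0.335

0.335


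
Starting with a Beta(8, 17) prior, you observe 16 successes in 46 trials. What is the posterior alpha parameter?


For a Beta-Binomial conjugate model:
Posterior alpha = prior alpha + number of successes
= 8 + 16 = 24

24


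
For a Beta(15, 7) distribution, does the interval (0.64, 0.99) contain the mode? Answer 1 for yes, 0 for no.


Mode of Beta(a,b) = (a-1)/(a+b-2)
= (15-1)/(15+7-2) = 0.7
Check: 0.64 <= 0.7 <= 0.99?
Result: 1

1


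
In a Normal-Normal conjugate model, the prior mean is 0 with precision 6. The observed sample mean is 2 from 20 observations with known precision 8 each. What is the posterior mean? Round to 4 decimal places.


Posterior precision = tau0 + n*tau = 6 + 20*8 = 166
Posterior mean = (tau0*mu0 + n*tau*xbar) / posterior_precision
= (6*0 + 20*8*2) / 166
= 320 / 166 = 1.9277

1.9277


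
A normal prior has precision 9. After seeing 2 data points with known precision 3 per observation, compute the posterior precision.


In the conjugate normal model, precisions add:
tau_posterior = tau_prior + n * tau_data
= 9 + 2*3 = 15

15


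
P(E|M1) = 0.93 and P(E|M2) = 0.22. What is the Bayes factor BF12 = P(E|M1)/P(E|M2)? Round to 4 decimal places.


Bayes factor BF12 = P(E|M1) / P(E|M2)
= 0.93 / 0.22
= 4.2273

4.2273


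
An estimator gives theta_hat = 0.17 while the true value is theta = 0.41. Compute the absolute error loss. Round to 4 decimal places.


The absolute error loss is |theta_hat - theta|
= |0.17 - 0.41|
= 0.24

0.24


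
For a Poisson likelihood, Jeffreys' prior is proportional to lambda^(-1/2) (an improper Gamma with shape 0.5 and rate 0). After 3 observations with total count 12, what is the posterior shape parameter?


Jeffreys' prior for Poisson is proportional to lambda^(-1/2).
Posterior is Gamma(0.5 + S, 0 + n) = Gamma(0.5 + 12, 3).
Posterior shape = 0.5 + S = 0.5 + 12 = 12.5

12.5


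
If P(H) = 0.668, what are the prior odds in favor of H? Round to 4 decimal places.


Prior odds = P(H) / (1 - P(H))
= 0.668 / 0.332
= 2.012

2.012


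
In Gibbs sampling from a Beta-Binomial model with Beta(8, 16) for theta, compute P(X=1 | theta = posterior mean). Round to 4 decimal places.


Posterior mean = alpha/(alpha+beta) = 8/24 = 0.3333
P(X=1|theta=mean) = theta = 0.3333

0.3333


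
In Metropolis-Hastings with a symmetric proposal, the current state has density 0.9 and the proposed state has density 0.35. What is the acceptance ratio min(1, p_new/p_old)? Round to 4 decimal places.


Ratio = p_new / p_old = 0.35 / 0.9 = 0.3889
Acceptance = min(1, 0.3889) = 0.3889

0.3889


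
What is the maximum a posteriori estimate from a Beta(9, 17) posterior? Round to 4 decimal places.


The MAP estimate equals the mode of the distribution.
Mode of Beta(a,b) = (a-1)/(a+b-2)
= 8/24
= 0.3333

0.3333


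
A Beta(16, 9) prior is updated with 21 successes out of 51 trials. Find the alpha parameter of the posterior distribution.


In the Beta-Binomial conjugate update:
alpha_post = alpha_prior + successes
= 16 + 21
= 37

37


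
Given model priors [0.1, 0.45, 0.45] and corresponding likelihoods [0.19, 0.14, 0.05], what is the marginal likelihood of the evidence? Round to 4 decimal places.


P(E) = sum_i P(M_i) P(E|M_i)
= 0.019 + 0.063 + 0.0225
= 0.1045

0.1045


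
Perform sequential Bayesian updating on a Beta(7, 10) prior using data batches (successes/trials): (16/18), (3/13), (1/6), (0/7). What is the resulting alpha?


Accumulate successes: 20
Posterior alpha = prior alpha + sum of successes
= 7 + 20 = 27

27


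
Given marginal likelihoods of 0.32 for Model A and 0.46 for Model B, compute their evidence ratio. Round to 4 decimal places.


Ratio = ML(A) / ML(B) = 0.32/0.46
= 0.6957

0.6957


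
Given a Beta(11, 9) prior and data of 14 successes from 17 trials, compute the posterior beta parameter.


Number of failures = 17 - 14 = 3
Posterior beta = 9 + 3 = 12

12


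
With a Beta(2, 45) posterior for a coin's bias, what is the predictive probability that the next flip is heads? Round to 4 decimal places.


The predictive probability equals the posterior mean.
P(next = heads) = alpha / (alpha + beta)
= 2 / 47 = 0.0426

0.0426


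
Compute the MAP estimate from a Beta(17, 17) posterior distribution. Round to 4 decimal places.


MAP = mode of Beta distribution
= (alpha - 1)/(alpha + beta - 2)
= (17-1)/(17+17-2)
= 16/32 = 0.5

0.5


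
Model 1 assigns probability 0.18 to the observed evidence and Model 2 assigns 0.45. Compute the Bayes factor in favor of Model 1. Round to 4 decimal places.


BF = P(data|M1) / P(data|M2)
= 0.18 / 0.45 = 0.4

0.4


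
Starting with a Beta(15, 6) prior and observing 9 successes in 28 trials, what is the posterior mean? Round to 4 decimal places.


Posterior parameters: alpha = 15 + 9 = 24
beta = 6 + 19 = 25
Posterior mean = alpha / (alpha + beta) = 24 / 49
= 0.4898

0.4898


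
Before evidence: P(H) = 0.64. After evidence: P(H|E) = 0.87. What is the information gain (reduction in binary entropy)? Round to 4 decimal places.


Prior entropy = 0.9427
Posterior entropy = 0.5574
Information gain = 0.9427 - 0.5574 = 0.3852

0.3852


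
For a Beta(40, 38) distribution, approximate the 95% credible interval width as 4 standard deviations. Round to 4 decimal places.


Variance of Beta(a,b) = ab / ((a+b)^2 * (a+b+1))
= 40*38 / ((78)^2 * 79)
= 0.0032
SD = sqrt(0.0032) = 0.0562
Width = 4 * SD = 0.2249

0.2249


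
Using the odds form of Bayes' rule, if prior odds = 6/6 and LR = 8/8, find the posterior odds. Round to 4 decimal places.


Bayes' rule in odds form: posterior odds = prior odds * LR
= (6 * 8) / (6 * 8)
= 48/48 = 1.0

1.0


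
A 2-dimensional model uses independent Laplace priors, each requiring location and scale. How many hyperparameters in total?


Per parameter: 2 (location and scale).
Total = 2 * 2 = 4

4


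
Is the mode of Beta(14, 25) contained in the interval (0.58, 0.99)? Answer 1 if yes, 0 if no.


Mode = (a-1)/(a+b-2) = 13/37 = 0.3514
Interval: (0.58, 0.99)
Contains mode? 0

0


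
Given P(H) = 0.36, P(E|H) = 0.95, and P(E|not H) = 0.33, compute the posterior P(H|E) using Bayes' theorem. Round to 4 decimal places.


By Bayes' theorem: P(H|E) = P(E|H)*P(H) / P(E)
P(E) = P(E|H)*P(H) + P(E|not H)*P(not H)
P(E) = 0.95*0.36 + 0.33*0.64 = 0.5532
P(H|E) = 0.95*0.36 / 0.5532 = 0.6182

0.6182


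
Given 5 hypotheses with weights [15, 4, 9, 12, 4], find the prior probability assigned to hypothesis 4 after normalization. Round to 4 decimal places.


To normalize, divide each weight by the sum of all weights.
Sum = 44
Prior(H4) = 12/44 = 0.2727

0.2727


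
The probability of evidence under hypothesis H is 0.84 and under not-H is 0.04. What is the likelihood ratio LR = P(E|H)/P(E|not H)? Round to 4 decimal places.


LR = 0.84 / 0.04
= 21.0

21.0


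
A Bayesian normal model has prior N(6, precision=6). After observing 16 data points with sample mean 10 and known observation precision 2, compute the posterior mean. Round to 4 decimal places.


Posterior mean = (prior_precision * prior_mean + n * data_precision * data_mean) / (prior_precision + n * data_precision)
Numerator = 6*6 + 16*2*10 = 356
Denominator = 6 + 16*2 = 38
Posterior mean = 9.3684

9.3684


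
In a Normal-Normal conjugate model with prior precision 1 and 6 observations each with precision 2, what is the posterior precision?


Posterior precision = prior precision + n * observation precision
= 1 + 6 * 2
= 1 + 12 = 13

13


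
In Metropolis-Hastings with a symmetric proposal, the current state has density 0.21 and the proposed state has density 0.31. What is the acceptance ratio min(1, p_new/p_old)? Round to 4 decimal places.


Ratio = p_new / p_old = 0.31 / 0.21 = 1.4762
Acceptance = min(1, 1.4762) = 1.0

1.0


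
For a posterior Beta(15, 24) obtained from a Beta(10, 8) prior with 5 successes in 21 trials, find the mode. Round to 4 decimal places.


Mode = (alpha - 1) / (alpha + beta - 2)
= 14 / 37
= 0.3784

0.3784


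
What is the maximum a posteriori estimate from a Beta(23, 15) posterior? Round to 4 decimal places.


The MAP estimate equals the mode of the distribution.
Mode of Beta(a,b) = (a-1)/(a+b-2)
= 22/36
= 0.6111

0.6111


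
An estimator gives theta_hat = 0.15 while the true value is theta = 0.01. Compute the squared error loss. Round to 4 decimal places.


The squared error loss is (theta_hat - theta)^2
= (0.15 - 0.01)^2
= (0.14)^2 = 0.0196

0.0196


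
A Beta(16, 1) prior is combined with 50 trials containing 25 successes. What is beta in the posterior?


In conjugate updating:
beta_posterior = beta_prior + (n - k)
= 1 + (50 - 25)
= 1 + 25 = 26

26


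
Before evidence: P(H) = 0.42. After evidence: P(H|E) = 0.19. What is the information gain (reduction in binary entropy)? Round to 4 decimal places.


Prior entropy = 0.9815
Posterior entropy = 0.7015
Information gain = 0.9815 - 0.7015 = 0.28

0.28


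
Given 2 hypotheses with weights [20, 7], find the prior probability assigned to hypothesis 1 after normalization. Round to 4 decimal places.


To normalize, divide each weight by the sum of all weights.
Sum = 27
Prior(H1) = 20/27 = 0.7407

0.7407


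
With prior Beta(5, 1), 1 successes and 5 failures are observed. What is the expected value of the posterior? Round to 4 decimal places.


Posterior = Beta(6, 6)
E[theta] = alpha/(alpha+beta)
= 6/12 = 0.5

0.5


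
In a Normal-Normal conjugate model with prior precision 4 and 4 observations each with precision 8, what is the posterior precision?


Posterior precision = prior precision + n * observation precision
= 4 + 4 * 8
= 4 + 32 = 36

36


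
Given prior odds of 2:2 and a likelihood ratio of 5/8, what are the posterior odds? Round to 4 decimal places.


Posterior odds = prior odds * LR
Prior odds = 2/2 = 1.0
LR = 5/8 = 0.625
Posterior odds = 1.0 * 0.625 = 0.625

0.625


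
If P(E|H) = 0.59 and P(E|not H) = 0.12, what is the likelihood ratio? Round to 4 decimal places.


Likelihood ratio = P(E|H) / P(E|not H)
= 0.59 / 0.12
= 4.9167

4.9167


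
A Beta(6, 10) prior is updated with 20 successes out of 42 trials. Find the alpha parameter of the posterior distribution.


In the Beta-Binomial conjugate update:
alpha_post = alpha_prior + successes
= 6 + 20
= 26

26


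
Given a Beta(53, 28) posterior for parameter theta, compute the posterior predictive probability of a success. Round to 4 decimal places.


For a Beta-Bernoulli model, the predictive probability is the mean:
P(success) = 53/(53+28) = 53/81 = 0.6543

0.6543


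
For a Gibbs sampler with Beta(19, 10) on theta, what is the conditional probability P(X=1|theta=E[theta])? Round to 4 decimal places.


E[theta] = 19/(19+10) = 0.6552
P(X=1|theta) = theta = 0.6552

0.6552


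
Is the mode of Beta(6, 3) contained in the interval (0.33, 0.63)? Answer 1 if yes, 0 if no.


Mode = (a-1)/(a+b-2) = 5/7 = 0.7143
Interval: (0.33, 0.63)
Contains mode? 0

0


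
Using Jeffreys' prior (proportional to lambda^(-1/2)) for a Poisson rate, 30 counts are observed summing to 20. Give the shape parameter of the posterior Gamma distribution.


Conjugate update: Gamma(prior_shape + S, prior_rate + n).
Prior shape = 0.5, prior rate = 0.
Posterior shape = 0.5 + S = 0.5 + 20 = 20.5

20.5


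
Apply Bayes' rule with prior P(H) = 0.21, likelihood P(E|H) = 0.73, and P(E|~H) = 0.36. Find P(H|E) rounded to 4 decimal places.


Step 1: Compute marginal P(E) = P(E|H)P(H) + P(E|~H)P(~H)
= 0.73*0.21 + 0.36*0.79 = 0.4377
Step 2: P(H|E) = P(E|H)P(H)/P(E) = 0.1533/0.4377
= 0.3502

0.3502


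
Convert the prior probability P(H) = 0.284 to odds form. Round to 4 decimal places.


P(not H) = 1 - 0.284 = 0.716
Odds = 0.284 / 0.716 = 0.3966

0.3966


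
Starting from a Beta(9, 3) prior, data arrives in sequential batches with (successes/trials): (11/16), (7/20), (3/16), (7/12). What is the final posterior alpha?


In sequential Bayesian updating, we sum all successes.
Total successes = 28
Final alpha = 9 + 28 = 37

37


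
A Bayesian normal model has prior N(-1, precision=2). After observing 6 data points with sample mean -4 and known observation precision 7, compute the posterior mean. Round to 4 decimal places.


Posterior mean = (prior_precision * prior_mean + n * data_precision * data_mean) / (prior_precision + n * data_precision)
Numerator = 2*-1 + 6*7*-4 = -170
Denominator = 2 + 6*7 = 44
Posterior mean = -3.8636

-3.8636


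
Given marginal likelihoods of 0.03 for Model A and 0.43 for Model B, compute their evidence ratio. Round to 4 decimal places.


Ratio = ML(A) / ML(B) = 0.03/0.43
= 0.0698

0.0698
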